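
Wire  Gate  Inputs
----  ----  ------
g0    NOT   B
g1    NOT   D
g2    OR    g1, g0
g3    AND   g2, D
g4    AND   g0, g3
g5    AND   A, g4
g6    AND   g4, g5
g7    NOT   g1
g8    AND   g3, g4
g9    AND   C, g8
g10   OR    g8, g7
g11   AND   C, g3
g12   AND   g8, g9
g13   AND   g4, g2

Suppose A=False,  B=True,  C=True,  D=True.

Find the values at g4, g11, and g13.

g0 = NOT B = NOT True = False
g1 = NOT D = NOT True = False
g2 = g1 OR g0 = False OR False = False
g3 = g2 AND D = False AND True = False
g4 = g0 AND g3 = False AND False = False
g11 = C AND g3 = True AND False = False
g13 = g4 AND g2 = False AND False = False

g4 = False; g11 = False; g13 = False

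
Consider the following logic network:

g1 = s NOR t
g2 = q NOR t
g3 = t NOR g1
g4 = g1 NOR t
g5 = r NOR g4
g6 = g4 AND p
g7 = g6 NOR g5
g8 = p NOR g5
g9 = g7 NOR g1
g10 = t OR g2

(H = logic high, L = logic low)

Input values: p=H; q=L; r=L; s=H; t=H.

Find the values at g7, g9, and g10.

g7 = L, g9 = H, g10 = H

g1 = s NOR t = H NOR H = L
g2 = q NOR t = L NOR H = L
g4 = g1 NOR t = L NOR H = L
g5 = r NOR g4 = L NOR L = H
g6 = g4 AND p = L AND H = L
g7 = g6 NOR g5 = L NOR H = L
g9 = g7 NOR g1 = L NOR L = H
g10 = t OR g2 = H OR L = H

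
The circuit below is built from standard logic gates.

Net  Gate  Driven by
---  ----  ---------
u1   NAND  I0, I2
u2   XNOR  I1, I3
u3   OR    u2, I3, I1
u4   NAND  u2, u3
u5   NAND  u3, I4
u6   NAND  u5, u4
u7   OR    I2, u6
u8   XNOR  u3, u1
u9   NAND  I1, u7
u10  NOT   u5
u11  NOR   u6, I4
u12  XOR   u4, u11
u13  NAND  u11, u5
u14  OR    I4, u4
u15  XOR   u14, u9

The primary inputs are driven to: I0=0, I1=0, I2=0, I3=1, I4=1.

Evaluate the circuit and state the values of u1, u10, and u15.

u1 = 1; u10 = 1; u15 = 0

u1 = I0 NAND I2 = 0 NAND 0 = 1
u2 = I1 XNOR I3 = 0 XNOR 1 = 0
u3 = u2 OR I3 OR I1 = 0 OR 1 OR 0 = 1
u4 = u2 NAND u3 = 0 NAND 1 = 1
u5 = u3 NAND I4 = 1 NAND 1 = 0
u6 = u5 NAND u4 = 0 NAND 1 = 1
u7 = I2 OR u6 = 0 OR 1 = 1
u9 = I1 NAND u7 = 0 NAND 1 = 1
u10 = NOT u5 = NOT 0 = 1
u14 = I4 OR u4 = 1 OR 1 = 1
u15 = u14 XOR u9 = 1 XOR 1 = 0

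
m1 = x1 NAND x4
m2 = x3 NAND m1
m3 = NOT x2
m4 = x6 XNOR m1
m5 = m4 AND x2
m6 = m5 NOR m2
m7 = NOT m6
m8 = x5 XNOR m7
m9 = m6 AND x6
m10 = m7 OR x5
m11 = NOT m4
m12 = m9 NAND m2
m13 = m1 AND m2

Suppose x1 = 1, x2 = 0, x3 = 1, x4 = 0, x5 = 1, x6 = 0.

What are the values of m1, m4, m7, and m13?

m1 = 1, m4 = 0, m7 = 0, m13 = 0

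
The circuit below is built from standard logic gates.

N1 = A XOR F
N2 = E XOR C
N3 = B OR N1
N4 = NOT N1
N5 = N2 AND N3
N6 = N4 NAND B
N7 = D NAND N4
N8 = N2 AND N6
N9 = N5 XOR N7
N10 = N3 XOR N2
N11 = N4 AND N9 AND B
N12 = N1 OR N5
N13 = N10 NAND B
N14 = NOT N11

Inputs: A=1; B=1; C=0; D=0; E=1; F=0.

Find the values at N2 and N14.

N2 = 1; N14 = 1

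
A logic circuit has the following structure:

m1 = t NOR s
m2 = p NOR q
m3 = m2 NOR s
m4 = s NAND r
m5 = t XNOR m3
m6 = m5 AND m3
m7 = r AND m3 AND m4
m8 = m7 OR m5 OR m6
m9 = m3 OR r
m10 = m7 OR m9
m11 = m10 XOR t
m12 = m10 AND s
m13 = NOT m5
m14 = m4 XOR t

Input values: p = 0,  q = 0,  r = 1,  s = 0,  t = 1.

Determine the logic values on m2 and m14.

m2 = p NOR q = 0 NOR 0 = 1
m4 = s NAND r = 0 NAND 1 = 1
m14 = m4 XOR t = 1 XOR 1 = 0

m2 = 1, m14 = 0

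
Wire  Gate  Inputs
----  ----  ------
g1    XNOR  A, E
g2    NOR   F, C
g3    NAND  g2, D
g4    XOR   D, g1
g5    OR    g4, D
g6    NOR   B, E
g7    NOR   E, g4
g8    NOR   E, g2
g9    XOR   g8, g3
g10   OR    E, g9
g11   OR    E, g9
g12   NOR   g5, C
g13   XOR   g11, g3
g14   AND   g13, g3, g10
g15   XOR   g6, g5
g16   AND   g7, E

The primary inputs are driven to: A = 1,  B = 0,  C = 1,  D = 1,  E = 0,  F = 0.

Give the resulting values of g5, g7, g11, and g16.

g1 = A XNOR E = 1 XNOR 0 = 0
g2 = F NOR C = 0 NOR 1 = 0
g3 = g2 NAND D = 0 NAND 1 = 1
g4 = D XOR g1 = 1 XOR 0 = 1
g5 = g4 OR D = 1 OR 1 = 1
g7 = E NOR g4 = 0 NOR 1 = 0
g8 = E NOR g2 = 0 NOR 0 = 1
g9 = g8 XOR g3 = 1 XOR 1 = 0
g11 = E OR g9 = 0 OR 0 = 0
g16 = g7 AND E = 0 AND 0 = 0

g5 = 1  g7 = 0  g11 = 0  g16 = 0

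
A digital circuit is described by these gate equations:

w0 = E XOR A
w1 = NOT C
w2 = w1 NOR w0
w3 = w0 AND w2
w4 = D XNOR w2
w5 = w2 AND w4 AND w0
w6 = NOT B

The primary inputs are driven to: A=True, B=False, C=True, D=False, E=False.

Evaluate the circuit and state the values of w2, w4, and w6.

w2 = False, w4 = True, w6 = True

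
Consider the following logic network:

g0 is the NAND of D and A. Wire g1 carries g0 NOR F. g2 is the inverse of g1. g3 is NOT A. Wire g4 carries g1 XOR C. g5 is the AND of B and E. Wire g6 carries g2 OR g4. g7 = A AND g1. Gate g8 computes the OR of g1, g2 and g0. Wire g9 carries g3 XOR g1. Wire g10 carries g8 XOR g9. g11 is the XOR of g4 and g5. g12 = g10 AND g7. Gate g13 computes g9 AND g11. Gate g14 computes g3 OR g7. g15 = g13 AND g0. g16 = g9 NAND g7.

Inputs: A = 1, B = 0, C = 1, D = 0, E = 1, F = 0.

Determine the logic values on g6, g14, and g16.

g6 = 1  g14 = 0  g16 = 1

g0 = D NAND A = 0 NAND 1 = 1
g1 = g0 NOR F = 1 NOR 0 = 0
g2 = NOT g1 = NOT 0 = 1
g3 = NOT A = NOT 1 = 0
g4 = g1 XOR C = 0 XOR 1 = 1
g6 = g2 OR g4 = 1 OR 1 = 1
g7 = A AND g1 = 1 AND 0 = 0
g9 = g3 XOR g1 = 0 XOR 0 = 0
g14 = g3 OR g7 = 0 OR 0 = 0
g16 = g9 NAND g7 = 0 NAND 0 = 1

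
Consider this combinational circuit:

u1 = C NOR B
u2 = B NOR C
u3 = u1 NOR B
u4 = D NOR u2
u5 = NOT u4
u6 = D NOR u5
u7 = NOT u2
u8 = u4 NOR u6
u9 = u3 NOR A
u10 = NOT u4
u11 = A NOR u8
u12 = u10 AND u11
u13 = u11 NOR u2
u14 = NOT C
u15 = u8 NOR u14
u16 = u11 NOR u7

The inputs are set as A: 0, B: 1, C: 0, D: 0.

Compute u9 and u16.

u9 = 1  u16 = 0

u1 = C NOR B = 0 NOR 1 = 0
u2 = B NOR C = 1 NOR 0 = 0
u3 = u1 NOR B = 0 NOR 1 = 0
u4 = D NOR u2 = 0 NOR 0 = 1
u5 = NOT u4 = NOT 1 = 0
u6 = D NOR u5 = 0 NOR 0 = 1
u7 = NOT u2 = NOT 0 = 1
u8 = u4 NOR u6 = 1 NOR 1 = 0
u9 = u3 NOR A = 0 NOR 0 = 1
u11 = A NOR u8 = 0 NOR 0 = 1
u16 = u11 NOR u7 = 1 NOR 1 = 0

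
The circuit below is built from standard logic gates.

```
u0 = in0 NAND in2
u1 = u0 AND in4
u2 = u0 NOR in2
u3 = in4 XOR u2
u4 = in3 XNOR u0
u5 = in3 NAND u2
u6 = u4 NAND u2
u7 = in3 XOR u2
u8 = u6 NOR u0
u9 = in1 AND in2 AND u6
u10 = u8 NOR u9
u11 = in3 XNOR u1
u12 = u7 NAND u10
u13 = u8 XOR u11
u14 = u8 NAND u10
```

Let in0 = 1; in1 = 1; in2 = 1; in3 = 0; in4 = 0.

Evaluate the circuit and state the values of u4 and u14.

u4 = 1, u14 = 1

u0 = in0 NAND in2 = 1 NAND 1 = 0
u2 = u0 NOR in2 = 0 NOR 1 = 0
u4 = in3 XNOR u0 = 0 XNOR 0 = 1
u6 = u4 NAND u2 = 1 NAND 0 = 1
u8 = u6 NOR u0 = 1 NOR 0 = 0
u9 = in1 AND in2 AND u6 = 1 AND 1 AND 1 = 1
u10 = u8 NOR u9 = 0 NOR 1 = 0
u14 = u8 NAND u10 = 0 NAND 0 = 1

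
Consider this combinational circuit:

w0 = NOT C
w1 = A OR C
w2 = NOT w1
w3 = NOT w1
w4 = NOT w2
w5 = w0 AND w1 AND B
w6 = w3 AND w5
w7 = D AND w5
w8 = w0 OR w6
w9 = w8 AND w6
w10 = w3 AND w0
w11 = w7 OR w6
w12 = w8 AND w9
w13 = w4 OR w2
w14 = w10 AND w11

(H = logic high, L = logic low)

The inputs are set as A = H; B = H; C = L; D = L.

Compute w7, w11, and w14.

w0 = NOT C = NOT L = H
w1 = A OR C = H OR L = H
w3 = NOT w1 = NOT H = L
w5 = w0 AND w1 AND B = H AND H AND H = H
w6 = w3 AND w5 = L AND H = L
w7 = D AND w5 = L AND H = L
w10 = w3 AND w0 = L AND H = L
w11 = w7 OR w6 = L OR L = L
w14 = w10 AND w11 = L AND L = L

w7 = L, w11 = L, w14 = L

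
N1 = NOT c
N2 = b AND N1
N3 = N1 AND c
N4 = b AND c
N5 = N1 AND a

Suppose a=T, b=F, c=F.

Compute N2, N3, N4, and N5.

N2 = F, N3 = F, N4 = F, N5 = T

N1 = NOT c = NOT F = T
N2 = b AND N1 = F AND T = F
N3 = N1 AND c = T AND F = F
N4 = b AND c = F AND F = F
N5 = N1 AND a = T AND T = T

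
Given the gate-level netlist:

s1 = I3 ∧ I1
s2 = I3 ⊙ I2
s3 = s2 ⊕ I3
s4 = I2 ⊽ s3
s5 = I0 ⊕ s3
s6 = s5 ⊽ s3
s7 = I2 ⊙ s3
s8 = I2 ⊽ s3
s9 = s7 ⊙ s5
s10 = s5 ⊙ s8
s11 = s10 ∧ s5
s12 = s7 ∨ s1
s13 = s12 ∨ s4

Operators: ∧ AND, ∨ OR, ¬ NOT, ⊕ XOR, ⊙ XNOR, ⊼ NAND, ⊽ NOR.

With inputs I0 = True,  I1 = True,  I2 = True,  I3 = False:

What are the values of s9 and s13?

s9 = False  s13 = False

s1 = I3 AND I1 = False AND True = False
s2 = I3 XNOR I2 = False XNOR True = False
s3 = s2 XOR I3 = False XOR False = False
s4 = I2 NOR s3 = True NOR False = False
s5 = I0 XOR s3 = True XOR False = True
s7 = I2 XNOR s3 = True XNOR False = False
s9 = s7 XNOR s5 = False XNOR True = False
s12 = s7 OR s1 = False OR False = False
s13 = s12 OR s4 = False OR False = False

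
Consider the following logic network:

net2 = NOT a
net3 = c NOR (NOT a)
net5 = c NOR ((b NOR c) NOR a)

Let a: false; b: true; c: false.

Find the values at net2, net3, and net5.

net2 = true; net3 = false; net5 = false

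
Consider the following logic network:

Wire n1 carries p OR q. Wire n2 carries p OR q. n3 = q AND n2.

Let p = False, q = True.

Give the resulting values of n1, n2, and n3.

n1 = p OR q = False OR True = True
n2 = p OR q = False OR True = True
n3 = q AND n2 = True AND True = True

n1 = True  n2 = True  n3 = True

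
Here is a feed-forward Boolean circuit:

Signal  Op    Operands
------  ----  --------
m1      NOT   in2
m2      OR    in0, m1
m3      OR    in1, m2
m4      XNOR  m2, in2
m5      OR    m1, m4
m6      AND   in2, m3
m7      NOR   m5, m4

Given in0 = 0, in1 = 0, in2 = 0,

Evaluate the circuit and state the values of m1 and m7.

m1 = NOT in2 = NOT 0 = 1
m2 = in0 OR m1 = 0 OR 1 = 1
m4 = m2 XNOR in2 = 1 XNOR 0 = 0
m5 = m1 OR m4 = 1 OR 0 = 1
m7 = m5 NOR m4 = 1 NOR 0 = 0

m1 = 1, m7 = 0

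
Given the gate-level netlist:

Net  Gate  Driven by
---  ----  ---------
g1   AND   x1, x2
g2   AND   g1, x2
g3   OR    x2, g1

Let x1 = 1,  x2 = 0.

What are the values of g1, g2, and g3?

g1 = x1 AND x2 = 1 AND 0 = 0
g2 = g1 AND x2 = 0 AND 0 = 0
g3 = x2 OR g1 = 0 OR 0 = 0

g1 = 0  g2 = 0  g3 = 0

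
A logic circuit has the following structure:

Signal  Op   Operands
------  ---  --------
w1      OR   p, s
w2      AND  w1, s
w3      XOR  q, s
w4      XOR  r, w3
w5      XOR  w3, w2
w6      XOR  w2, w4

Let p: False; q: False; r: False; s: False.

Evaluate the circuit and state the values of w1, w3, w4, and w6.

w1 = False, w3 = False, w4 = False, w6 = False

w1 = p OR s = False OR False = False
w2 = w1 AND s = False AND False = False
w3 = q XOR s = False XOR False = False
w4 = r XOR w3 = False XOR False = False
w6 = w2 XOR w4 = False XOR False = False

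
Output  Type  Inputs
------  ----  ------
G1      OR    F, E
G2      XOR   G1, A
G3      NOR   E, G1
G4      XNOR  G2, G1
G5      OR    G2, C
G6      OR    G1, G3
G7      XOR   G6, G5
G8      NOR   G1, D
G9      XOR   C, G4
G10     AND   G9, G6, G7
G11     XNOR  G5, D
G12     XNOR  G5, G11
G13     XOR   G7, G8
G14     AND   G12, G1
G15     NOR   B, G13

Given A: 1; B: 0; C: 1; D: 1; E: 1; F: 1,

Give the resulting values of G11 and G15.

G11 = 1, G15 = 1

G1 = F OR E = 1 OR 1 = 1
G2 = G1 XOR A = 1 XOR 1 = 0
G3 = E NOR G1 = 1 NOR 1 = 0
G5 = G2 OR C = 0 OR 1 = 1
G6 = G1 OR G3 = 1 OR 0 = 1
G7 = G6 XOR G5 = 1 XOR 1 = 0
G8 = G1 NOR D = 1 NOR 1 = 0
G11 = G5 XNOR D = 1 XNOR 1 = 1
G13 = G7 XOR G8 = 0 XOR 0 = 0
G15 = B NOR G13 = 0 NOR 0 = 1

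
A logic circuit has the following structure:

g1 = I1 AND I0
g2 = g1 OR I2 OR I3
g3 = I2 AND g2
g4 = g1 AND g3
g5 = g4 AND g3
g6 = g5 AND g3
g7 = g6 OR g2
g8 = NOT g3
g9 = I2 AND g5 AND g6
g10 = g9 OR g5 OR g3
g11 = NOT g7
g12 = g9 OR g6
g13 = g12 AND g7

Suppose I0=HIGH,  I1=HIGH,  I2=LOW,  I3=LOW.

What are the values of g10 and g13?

g10 = LOW  g13 = LOW

g1 = I1 AND I0 = HIGH AND HIGH = HIGH
g2 = g1 OR I2 OR I3 = HIGH OR LOW OR LOW = HIGH
g3 = I2 AND g2 = LOW AND HIGH = LOW
g4 = g1 AND g3 = HIGH AND LOW = LOW
g5 = g4 AND g3 = LOW AND LOW = LOW
g6 = g5 AND g3 = LOW AND LOW = LOW
g7 = g6 OR g2 = LOW OR HIGH = HIGH
g9 = I2 AND g5 AND g6 = LOW AND LOW AND LOW = LOW
g10 = g9 OR g5 OR g3 = LOW OR LOW OR LOW = LOW
g12 = g9 OR g6 = LOW OR LOW = LOW
g13 = g12 AND g7 = LOW AND HIGH = LOW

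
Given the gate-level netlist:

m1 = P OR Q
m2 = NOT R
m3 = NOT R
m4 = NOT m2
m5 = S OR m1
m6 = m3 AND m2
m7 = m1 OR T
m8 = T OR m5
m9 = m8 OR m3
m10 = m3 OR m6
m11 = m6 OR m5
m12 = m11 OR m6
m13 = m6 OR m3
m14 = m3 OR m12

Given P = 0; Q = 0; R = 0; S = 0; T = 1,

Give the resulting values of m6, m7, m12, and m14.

m6 = 1, m7 = 1, m12 = 1, m14 = 1

m1 = P OR Q = 0 OR 0 = 0
m2 = NOT R = NOT 0 = 1
m3 = NOT R = NOT 0 = 1
m5 = S OR m1 = 0 OR 0 = 0
m6 = m3 AND m2 = 1 AND 1 = 1
m7 = m1 OR T = 0 OR 1 = 1
m11 = m6 OR m5 = 1 OR 0 = 1
m12 = m11 OR m6 = 1 OR 1 = 1
m14 = m3 OR m12 = 1 OR 1 = 1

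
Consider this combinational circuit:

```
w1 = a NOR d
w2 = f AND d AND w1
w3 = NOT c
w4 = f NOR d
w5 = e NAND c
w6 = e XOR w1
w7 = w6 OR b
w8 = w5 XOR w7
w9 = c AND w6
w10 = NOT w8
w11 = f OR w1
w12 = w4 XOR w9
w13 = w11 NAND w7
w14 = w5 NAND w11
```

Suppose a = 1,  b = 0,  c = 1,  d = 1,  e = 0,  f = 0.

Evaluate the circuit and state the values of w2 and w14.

w1 = a NOR d = 1 NOR 1 = 0
w2 = f AND d AND w1 = 0 AND 1 AND 0 = 0
w5 = e NAND c = 0 NAND 1 = 1
w11 = f OR w1 = 0 OR 0 = 0
w14 = w5 NAND w11 = 1 NAND 0 = 1

w2 = 0, w14 = 1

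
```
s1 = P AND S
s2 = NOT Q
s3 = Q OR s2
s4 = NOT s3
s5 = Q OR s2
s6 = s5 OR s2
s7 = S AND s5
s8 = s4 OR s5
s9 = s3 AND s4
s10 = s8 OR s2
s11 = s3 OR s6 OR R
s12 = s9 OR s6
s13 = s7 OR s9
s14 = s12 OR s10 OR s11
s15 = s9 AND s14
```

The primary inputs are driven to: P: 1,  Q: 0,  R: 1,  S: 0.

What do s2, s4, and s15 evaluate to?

s2 = NOT Q = NOT 0 = 1
s3 = Q OR s2 = 0 OR 1 = 1
s4 = NOT s3 = NOT 1 = 0
s5 = Q OR s2 = 0 OR 1 = 1
s6 = s5 OR s2 = 1 OR 1 = 1
s8 = s4 OR s5 = 0 OR 1 = 1
s9 = s3 AND s4 = 1 AND 0 = 0
s10 = s8 OR s2 = 1 OR 1 = 1
s11 = s3 OR s6 OR R = 1 OR 1 OR 1 = 1
s12 = s9 OR s6 = 0 OR 1 = 1
s14 = s12 OR s10 OR s11 = 1 OR 1 OR 1 = 1
s15 = s9 AND s14 = 0 AND 1 = 0

s2 = 1, s4 = 0, s15 = 0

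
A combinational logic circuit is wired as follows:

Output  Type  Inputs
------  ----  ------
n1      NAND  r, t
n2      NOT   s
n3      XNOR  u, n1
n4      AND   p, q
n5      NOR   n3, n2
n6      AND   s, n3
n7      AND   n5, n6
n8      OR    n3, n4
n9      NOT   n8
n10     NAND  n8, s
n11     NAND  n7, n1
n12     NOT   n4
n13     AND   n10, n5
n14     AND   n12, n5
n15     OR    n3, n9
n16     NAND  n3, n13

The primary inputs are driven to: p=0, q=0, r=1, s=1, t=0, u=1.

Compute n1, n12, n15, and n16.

n1 = 1, n12 = 1, n15 = 1, n16 = 1

n1 = r NAND t = 1 NAND 0 = 1
n2 = NOT s = NOT 1 = 0
n3 = u XNOR n1 = 1 XNOR 1 = 1
n4 = p AND q = 0 AND 0 = 0
n5 = n3 NOR n2 = 1 NOR 0 = 0
n8 = n3 OR n4 = 1 OR 0 = 1
n9 = NOT n8 = NOT 1 = 0
n10 = n8 NAND s = 1 NAND 1 = 0
n12 = NOT n4 = NOT 0 = 1
n13 = n10 AND n5 = 0 AND 0 = 0
n15 = n3 OR n9 = 1 OR 0 = 1
n16 = n3 NAND n13 = 1 NAND 0 = 1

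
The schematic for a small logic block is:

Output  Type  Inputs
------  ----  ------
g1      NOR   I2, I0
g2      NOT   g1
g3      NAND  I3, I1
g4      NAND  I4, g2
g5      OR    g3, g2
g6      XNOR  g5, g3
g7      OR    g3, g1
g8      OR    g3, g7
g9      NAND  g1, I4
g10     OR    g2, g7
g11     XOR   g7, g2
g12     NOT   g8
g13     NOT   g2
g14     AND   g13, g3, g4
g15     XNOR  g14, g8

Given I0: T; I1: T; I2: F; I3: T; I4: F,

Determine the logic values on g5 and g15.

g5 = T; g15 = T

g1 = I2 NOR I0 = F NOR T = F
g2 = NOT g1 = NOT F = T
g3 = I3 NAND I1 = T NAND T = F
g4 = I4 NAND g2 = F NAND T = T
g5 = g3 OR g2 = F OR T = T
g7 = g3 OR g1 = F OR F = F
g8 = g3 OR g7 = F OR F = F
g13 = NOT g2 = NOT T = F
g14 = g13 AND g3 AND g4 = F AND F AND T = F
g15 = g14 XNOR g8 = F XNOR F = T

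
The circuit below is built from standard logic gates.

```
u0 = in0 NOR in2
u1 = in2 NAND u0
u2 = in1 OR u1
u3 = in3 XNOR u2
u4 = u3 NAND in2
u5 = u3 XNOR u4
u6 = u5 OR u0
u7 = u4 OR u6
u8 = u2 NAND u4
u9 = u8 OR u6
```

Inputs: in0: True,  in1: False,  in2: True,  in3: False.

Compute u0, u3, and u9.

u0 = in0 NOR in2 = True NOR True = False
u1 = in2 NAND u0 = True NAND False = True
u2 = in1 OR u1 = False OR True = True
u3 = in3 XNOR u2 = False XNOR True = False
u4 = u3 NAND in2 = False NAND True = True
u5 = u3 XNOR u4 = False XNOR True = False
u6 = u5 OR u0 = False OR False = False
u8 = u2 NAND u4 = True NAND True = False
u9 = u8 OR u6 = False OR False = False

u0 = False; u3 = False; u9 = False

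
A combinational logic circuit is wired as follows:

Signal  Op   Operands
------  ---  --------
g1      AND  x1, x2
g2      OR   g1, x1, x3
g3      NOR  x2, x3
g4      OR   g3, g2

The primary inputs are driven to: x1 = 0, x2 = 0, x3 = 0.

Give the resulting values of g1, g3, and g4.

g1 = x1 AND x2 = 0 AND 0 = 0
g2 = g1 OR x1 OR x3 = 0 OR 0 OR 0 = 0
g3 = x2 NOR x3 = 0 NOR 0 = 1
g4 = g3 OR g2 = 1 OR 0 = 1

g1 = 0  g3 = 1  g4 = 1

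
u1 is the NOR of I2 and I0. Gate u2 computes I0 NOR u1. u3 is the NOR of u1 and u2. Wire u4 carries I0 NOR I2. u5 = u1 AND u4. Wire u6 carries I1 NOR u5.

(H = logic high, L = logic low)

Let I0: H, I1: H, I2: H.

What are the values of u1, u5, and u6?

u1 = I2 NOR I0 = H NOR H = L
u4 = I0 NOR I2 = H NOR H = L
u5 = u1 AND u4 = L AND L = L
u6 = I1 NOR u5 = H NOR L = L

u1 = L  u5 = L  u6 = L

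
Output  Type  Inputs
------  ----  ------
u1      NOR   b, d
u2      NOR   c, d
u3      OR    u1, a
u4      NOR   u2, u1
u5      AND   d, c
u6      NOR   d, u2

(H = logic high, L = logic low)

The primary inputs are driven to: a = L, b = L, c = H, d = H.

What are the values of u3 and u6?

u1 = b NOR d = L NOR H = L
u2 = c NOR d = H NOR H = L
u3 = u1 OR a = L OR L = L
u6 = d NOR u2 = H NOR L = L

u3 = L  u6 = L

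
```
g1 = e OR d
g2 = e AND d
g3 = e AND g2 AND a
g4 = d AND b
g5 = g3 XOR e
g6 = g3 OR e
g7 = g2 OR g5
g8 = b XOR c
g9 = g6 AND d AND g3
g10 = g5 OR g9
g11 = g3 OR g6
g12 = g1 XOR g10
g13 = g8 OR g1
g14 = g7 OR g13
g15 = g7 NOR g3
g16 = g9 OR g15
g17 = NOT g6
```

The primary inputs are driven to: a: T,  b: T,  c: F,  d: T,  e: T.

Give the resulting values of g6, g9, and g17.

g6 = T, g9 = T, g17 = F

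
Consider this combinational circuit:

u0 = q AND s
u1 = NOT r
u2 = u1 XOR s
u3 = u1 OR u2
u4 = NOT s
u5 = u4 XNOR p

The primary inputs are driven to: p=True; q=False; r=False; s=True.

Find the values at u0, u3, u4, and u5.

u0 = q AND s = False AND True = False
u1 = NOT r = NOT False = True
u2 = u1 XOR s = True XOR True = False
u3 = u1 OR u2 = True OR False = True
u4 = NOT s = NOT True = False
u5 = u4 XNOR p = False XNOR True = False

u0 = False  u3 = True  u4 = False  u5 = False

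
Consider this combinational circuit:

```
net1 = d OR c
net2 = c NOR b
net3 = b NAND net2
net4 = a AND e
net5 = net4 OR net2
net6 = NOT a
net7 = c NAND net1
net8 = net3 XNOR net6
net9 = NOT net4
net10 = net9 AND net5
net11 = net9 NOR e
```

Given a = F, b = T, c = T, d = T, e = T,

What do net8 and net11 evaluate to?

net8 = T; net11 = F

net2 = c NOR b = T NOR T = F
net3 = b NAND net2 = T NAND F = T
net4 = a AND e = F AND T = F
net6 = NOT a = NOT F = T
net8 = net3 XNOR net6 = T XNOR T = T
net9 = NOT net4 = NOT F = T
net11 = net9 NOR e = T NOR T = F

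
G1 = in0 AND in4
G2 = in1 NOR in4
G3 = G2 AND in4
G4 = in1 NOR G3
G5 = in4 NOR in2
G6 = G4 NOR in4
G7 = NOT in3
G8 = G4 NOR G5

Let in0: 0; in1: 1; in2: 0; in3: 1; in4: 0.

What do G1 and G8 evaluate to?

G1 = in0 AND in4 = 0 AND 0 = 0
G2 = in1 NOR in4 = 1 NOR 0 = 0
G3 = G2 AND in4 = 0 AND 0 = 0
G4 = in1 NOR G3 = 1 NOR 0 = 0
G5 = in4 NOR in2 = 0 NOR 0 = 1
G8 = G4 NOR G5 = 0 NOR 1 = 0

G1 = 0, G8 = 0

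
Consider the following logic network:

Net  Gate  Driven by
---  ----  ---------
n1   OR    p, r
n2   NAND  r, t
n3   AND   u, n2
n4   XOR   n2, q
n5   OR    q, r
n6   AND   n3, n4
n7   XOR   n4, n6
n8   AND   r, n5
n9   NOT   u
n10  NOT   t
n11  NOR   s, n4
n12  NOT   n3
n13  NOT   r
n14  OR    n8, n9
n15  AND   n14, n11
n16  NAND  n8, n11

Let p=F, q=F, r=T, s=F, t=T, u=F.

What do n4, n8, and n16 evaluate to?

n2 = r NAND t = T NAND T = F
n4 = n2 XOR q = F XOR F = F
n5 = q OR r = F OR T = T
n8 = r AND n5 = T AND T = T
n11 = s NOR n4 = F NOR F = T
n16 = n8 NAND n11 = T NAND T = F

n4 = F; n8 = T; n16 = F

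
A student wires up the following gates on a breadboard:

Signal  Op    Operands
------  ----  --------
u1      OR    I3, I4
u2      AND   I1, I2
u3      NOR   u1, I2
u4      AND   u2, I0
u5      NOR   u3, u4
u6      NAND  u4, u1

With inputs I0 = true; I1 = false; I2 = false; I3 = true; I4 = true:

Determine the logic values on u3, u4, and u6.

u1 = I3 OR I4 = true OR true = true
u2 = I1 AND I2 = false AND false = false
u3 = u1 NOR I2 = true NOR false = false
u4 = u2 AND I0 = false AND true = false
u6 = u4 NAND u1 = false NAND true = true

u3 = false; u4 = false; u6 = true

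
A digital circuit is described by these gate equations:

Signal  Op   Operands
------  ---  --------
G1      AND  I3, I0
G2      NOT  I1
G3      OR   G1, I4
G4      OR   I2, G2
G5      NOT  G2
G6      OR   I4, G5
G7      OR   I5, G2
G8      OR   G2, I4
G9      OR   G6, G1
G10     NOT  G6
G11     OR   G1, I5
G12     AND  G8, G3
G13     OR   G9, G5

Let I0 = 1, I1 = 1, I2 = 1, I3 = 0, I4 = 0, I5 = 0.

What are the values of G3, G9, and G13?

G1 = I3 AND I0 = 0 AND 1 = 0
G2 = NOT I1 = NOT 1 = 0
G3 = G1 OR I4 = 0 OR 0 = 0
G5 = NOT G2 = NOT 0 = 1
G6 = I4 OR G5 = 0 OR 1 = 1
G9 = G6 OR G1 = 1 OR 0 = 1
G13 = G9 OR G5 = 1 OR 1 = 1

G3 = 0, G9 = 1, G13 = 1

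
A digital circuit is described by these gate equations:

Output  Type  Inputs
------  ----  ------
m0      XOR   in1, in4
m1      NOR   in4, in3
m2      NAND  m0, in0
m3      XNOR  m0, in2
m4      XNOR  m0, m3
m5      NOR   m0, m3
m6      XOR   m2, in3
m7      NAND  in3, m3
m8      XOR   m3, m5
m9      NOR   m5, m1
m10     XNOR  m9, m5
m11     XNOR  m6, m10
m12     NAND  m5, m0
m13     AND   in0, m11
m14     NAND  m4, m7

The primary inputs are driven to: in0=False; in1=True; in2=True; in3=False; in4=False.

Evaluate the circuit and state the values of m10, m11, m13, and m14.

m10 = True; m11 = True; m13 = False; m14 = False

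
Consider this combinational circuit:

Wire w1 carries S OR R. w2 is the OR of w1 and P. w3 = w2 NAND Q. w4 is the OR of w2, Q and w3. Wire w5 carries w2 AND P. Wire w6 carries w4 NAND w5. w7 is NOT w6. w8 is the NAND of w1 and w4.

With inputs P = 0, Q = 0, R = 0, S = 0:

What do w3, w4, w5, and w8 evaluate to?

w3 = 1; w4 = 1; w5 = 0; w8 = 1

w1 = S OR R = 0 OR 0 = 0
w2 = w1 OR P = 0 OR 0 = 0
w3 = w2 NAND Q = 0 NAND 0 = 1
w4 = w2 OR Q OR w3 = 0 OR 0 OR 1 = 1
w5 = w2 AND P = 0 AND 0 = 0
w8 = w1 NAND w4 = 0 NAND 1 = 1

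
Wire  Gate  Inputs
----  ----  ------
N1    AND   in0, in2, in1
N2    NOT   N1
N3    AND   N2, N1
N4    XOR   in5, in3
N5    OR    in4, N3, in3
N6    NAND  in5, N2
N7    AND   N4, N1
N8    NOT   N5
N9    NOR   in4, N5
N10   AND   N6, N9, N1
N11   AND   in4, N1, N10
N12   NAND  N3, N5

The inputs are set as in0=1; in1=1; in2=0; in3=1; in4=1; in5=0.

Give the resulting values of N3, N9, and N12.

N3 = 0, N9 = 0, N12 = 1

N1 = in0 AND in2 AND in1 = 1 AND 0 AND 1 = 0
N2 = NOT N1 = NOT 0 = 1
N3 = N2 AND N1 = 1 AND 0 = 0
N5 = in4 OR N3 OR in3 = 1 OR 0 OR 1 = 1
N9 = in4 NOR N5 = 1 NOR 1 = 0
N12 = N3 NAND N5 = 0 NAND 1 = 1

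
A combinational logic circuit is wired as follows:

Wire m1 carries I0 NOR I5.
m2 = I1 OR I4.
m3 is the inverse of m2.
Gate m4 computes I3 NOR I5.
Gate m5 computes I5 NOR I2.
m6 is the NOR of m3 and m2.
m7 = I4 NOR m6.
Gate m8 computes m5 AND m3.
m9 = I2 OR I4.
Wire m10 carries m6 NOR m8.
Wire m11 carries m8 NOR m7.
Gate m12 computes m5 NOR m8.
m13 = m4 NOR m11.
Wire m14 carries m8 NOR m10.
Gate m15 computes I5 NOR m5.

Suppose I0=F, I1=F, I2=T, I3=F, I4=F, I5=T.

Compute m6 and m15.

m2 = I1 OR I4 = F OR F = F
m3 = NOT m2 = NOT F = T
m5 = I5 NOR I2 = T NOR T = F
m6 = m3 NOR m2 = T NOR F = F
m15 = I5 NOR m5 = T NOR F = F

m6 = F, m15 = F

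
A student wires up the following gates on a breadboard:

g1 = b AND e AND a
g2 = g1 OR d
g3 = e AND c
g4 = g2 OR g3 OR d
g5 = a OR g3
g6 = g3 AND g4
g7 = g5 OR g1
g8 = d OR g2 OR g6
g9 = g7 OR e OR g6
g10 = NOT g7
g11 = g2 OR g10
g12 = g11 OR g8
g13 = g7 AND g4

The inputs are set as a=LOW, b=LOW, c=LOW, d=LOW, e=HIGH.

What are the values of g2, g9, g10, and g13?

g1 = b AND e AND a = LOW AND HIGH AND LOW = LOW
g2 = g1 OR d = LOW OR LOW = LOW
g3 = e AND c = HIGH AND LOW = LOW
g4 = g2 OR g3 OR d = LOW OR LOW OR LOW = LOW
g5 = a OR g3 = LOW OR LOW = LOW
g6 = g3 AND g4 = LOW AND LOW = LOW
g7 = g5 OR g1 = LOW OR LOW = LOW
g9 = g7 OR e OR g6 = LOW OR HIGH OR LOW = HIGH
g10 = NOT g7 = NOT LOW = HIGH
g13 = g7 AND g4 = LOW AND LOW = LOW

g2 = LOW, g9 = HIGH, g10 = HIGH, g13 = LOW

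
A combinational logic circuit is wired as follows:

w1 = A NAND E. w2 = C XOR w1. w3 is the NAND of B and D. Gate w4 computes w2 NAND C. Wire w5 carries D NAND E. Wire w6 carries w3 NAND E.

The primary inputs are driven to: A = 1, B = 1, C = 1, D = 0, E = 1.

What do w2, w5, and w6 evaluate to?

w2 = 1, w5 = 1, w6 = 0

w1 = A NAND E = 1 NAND 1 = 0
w2 = C XOR w1 = 1 XOR 0 = 1
w3 = B NAND D = 1 NAND 0 = 1
w5 = D NAND E = 0 NAND 1 = 1
w6 = w3 NAND E = 1 NAND 1 = 0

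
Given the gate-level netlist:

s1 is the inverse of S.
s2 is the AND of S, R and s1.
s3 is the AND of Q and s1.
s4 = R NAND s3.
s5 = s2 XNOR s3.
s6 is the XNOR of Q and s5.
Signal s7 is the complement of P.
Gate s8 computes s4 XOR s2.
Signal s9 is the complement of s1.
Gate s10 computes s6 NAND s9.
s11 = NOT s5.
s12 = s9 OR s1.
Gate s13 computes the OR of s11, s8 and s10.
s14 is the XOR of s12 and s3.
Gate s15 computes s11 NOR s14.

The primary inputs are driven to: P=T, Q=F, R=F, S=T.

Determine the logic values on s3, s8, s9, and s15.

s3 = F, s8 = T, s9 = T, s15 = F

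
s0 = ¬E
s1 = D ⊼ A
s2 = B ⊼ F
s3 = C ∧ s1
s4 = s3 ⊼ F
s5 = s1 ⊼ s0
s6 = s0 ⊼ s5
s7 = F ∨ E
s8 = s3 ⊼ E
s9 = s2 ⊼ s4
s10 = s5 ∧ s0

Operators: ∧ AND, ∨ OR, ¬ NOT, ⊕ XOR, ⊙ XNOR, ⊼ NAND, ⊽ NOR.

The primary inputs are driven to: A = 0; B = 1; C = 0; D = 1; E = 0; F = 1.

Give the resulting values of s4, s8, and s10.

s0 = NOT E = NOT 0 = 1
s1 = D NAND A = 1 NAND 0 = 1
s3 = C AND s1 = 0 AND 1 = 0
s4 = s3 NAND F = 0 NAND 1 = 1
s5 = s1 NAND s0 = 1 NAND 1 = 0
s8 = s3 NAND E = 0 NAND 0 = 1
s10 = s5 AND s0 = 0 AND 1 = 0

s4 = 1, s8 = 1, s10 = 0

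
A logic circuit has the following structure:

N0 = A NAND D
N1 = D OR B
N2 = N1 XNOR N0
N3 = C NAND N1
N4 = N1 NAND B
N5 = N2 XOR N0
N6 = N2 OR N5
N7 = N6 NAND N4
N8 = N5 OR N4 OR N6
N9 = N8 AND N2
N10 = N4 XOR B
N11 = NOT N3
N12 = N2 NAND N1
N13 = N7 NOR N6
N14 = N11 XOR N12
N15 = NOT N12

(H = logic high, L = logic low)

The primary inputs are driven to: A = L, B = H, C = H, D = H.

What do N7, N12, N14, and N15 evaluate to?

N7 = H, N12 = L, N14 = H, N15 = H

N0 = A NAND D = L NAND H = H
N1 = D OR B = H OR H = H
N2 = N1 XNOR N0 = H XNOR H = H
N3 = C NAND N1 = H NAND H = L
N4 = N1 NAND B = H NAND H = L
N5 = N2 XOR N0 = H XOR H = L
N6 = N2 OR N5 = H OR L = H
N7 = N6 NAND N4 = H NAND L = H
N11 = NOT N3 = NOT L = H
N12 = N2 NAND N1 = H NAND H = L
N14 = N11 XOR N12 = H XOR L = H
N15 = NOT N12 = NOT L = H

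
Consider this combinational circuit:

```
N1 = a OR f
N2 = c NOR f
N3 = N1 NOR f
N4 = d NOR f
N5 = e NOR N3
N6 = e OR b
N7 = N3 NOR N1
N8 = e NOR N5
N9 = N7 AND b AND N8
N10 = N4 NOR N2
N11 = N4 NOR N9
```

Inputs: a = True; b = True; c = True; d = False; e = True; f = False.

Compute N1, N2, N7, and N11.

N1 = a OR f = True OR False = True
N2 = c NOR f = True NOR False = False
N3 = N1 NOR f = True NOR False = False
N4 = d NOR f = False NOR False = True
N5 = e NOR N3 = True NOR False = False
N7 = N3 NOR N1 = False NOR True = False
N8 = e NOR N5 = True NOR False = False
N9 = N7 AND b AND N8 = False AND True AND False = False
N11 = N4 NOR N9 = True NOR False = False

N1 = True  N2 = False  N7 = False  N11 = False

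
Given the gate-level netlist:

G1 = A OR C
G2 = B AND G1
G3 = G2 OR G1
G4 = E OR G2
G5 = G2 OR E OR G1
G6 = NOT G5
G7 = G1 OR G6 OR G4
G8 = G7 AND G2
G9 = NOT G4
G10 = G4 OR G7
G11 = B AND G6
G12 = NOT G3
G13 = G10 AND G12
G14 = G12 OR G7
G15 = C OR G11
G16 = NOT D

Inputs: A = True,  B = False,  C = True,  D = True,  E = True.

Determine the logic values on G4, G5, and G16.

G1 = A OR C = True OR True = True
G2 = B AND G1 = False AND True = False
G4 = E OR G2 = True OR False = True
G5 = G2 OR E OR G1 = False OR True OR True = True
G16 = NOT D = NOT True = False

G4 = True; G5 = True; G16 = False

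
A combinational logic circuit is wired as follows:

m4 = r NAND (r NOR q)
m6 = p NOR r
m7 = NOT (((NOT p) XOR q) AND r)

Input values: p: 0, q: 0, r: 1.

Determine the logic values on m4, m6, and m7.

m4 = 1  m6 = 0  m7 = 0

m4 = 1 NAND (1 NOR 0) = 1
m6 = 0 NOR 1 = 0
m7 = NOT (((NOT 0) XOR 0) AND 1) = 0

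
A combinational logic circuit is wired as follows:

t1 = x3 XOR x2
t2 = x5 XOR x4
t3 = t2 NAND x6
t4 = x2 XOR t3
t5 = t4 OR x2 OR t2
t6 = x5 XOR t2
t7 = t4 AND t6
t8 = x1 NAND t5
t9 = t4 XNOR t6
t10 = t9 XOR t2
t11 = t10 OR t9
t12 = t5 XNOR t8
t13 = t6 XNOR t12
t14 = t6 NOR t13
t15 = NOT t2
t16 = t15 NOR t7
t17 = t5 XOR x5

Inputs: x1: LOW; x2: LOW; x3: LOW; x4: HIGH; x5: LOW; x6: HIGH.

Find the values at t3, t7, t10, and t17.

t3 = LOW, t7 = LOW, t10 = HIGH, t17 = HIGH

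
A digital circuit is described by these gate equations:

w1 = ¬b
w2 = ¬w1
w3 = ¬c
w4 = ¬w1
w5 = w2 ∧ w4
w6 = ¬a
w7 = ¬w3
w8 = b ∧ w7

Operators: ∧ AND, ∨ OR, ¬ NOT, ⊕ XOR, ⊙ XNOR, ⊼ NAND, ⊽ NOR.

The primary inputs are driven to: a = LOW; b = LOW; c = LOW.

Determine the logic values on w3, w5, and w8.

w3 = HIGH  w5 = LOW  w8 = LOW

w1 = NOT b = NOT LOW = HIGH
w2 = NOT w1 = NOT HIGH = LOW
w3 = NOT c = NOT LOW = HIGH
w4 = NOT w1 = NOT HIGH = LOW
w5 = w2 AND w4 = LOW AND LOW = LOW
w7 = NOT w3 = NOT HIGH = LOW
w8 = b AND w7 = LOW AND LOW = LOW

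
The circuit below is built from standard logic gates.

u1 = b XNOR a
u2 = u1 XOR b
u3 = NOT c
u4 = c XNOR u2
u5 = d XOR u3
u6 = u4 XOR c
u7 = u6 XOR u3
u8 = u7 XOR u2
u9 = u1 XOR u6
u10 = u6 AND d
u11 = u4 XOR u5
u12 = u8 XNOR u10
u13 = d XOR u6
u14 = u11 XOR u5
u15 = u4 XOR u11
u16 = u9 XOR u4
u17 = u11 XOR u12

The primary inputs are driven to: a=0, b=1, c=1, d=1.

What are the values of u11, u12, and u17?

u1 = b XNOR a = 1 XNOR 0 = 0
u2 = u1 XOR b = 0 XOR 1 = 1
u3 = NOT c = NOT 1 = 0
u4 = c XNOR u2 = 1 XNOR 1 = 1
u5 = d XOR u3 = 1 XOR 0 = 1
u6 = u4 XOR c = 1 XOR 1 = 0
u7 = u6 XOR u3 = 0 XOR 0 = 0
u8 = u7 XOR u2 = 0 XOR 1 = 1
u10 = u6 AND d = 0 AND 1 = 0
u11 = u4 XOR u5 = 1 XOR 1 = 0
u12 = u8 XNOR u10 = 1 XNOR 0 = 0
u17 = u11 XOR u12 = 0 XOR 0 = 0

u11 = 0, u12 = 0, u17 = 0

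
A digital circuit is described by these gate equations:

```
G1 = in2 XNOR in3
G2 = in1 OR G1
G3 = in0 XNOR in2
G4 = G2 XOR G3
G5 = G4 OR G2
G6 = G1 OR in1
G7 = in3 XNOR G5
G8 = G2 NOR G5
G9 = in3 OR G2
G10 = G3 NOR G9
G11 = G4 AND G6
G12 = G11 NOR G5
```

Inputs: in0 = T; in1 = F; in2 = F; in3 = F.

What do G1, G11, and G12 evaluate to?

G1 = T; G11 = T; G12 = F

G1 = in2 XNOR in3 = F XNOR F = T
G2 = in1 OR G1 = F OR T = T
G3 = in0 XNOR in2 = T XNOR F = F
G4 = G2 XOR G3 = T XOR F = T
G5 = G4 OR G2 = T OR T = T
G6 = G1 OR in1 = T OR F = T
G11 = G4 AND G6 = T AND T = T
G12 = G11 NOR G5 = T NOR T = F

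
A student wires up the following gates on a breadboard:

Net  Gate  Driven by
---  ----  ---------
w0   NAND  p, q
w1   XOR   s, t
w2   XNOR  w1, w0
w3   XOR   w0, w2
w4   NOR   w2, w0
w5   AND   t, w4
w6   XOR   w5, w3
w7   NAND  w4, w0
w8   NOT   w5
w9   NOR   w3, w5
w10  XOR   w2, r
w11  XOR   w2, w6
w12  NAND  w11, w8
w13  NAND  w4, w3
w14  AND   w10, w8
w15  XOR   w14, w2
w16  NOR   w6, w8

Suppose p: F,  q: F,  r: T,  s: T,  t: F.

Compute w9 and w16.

w0 = p NAND q = F NAND F = T
w1 = s XOR t = T XOR F = T
w2 = w1 XNOR w0 = T XNOR T = T
w3 = w0 XOR w2 = T XOR T = F
w4 = w2 NOR w0 = T NOR T = F
w5 = t AND w4 = F AND F = F
w6 = w5 XOR w3 = F XOR F = F
w8 = NOT w5 = NOT F = T
w9 = w3 NOR w5 = F NOR F = T
w16 = w6 NOR w8 = F NOR T = F

w9 = T, w16 = F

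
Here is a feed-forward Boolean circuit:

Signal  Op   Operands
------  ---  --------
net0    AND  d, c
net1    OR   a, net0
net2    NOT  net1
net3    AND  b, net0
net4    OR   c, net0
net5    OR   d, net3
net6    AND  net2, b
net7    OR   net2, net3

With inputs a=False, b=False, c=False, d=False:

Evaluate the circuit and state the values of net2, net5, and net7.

net2 = True  net5 = False  net7 = True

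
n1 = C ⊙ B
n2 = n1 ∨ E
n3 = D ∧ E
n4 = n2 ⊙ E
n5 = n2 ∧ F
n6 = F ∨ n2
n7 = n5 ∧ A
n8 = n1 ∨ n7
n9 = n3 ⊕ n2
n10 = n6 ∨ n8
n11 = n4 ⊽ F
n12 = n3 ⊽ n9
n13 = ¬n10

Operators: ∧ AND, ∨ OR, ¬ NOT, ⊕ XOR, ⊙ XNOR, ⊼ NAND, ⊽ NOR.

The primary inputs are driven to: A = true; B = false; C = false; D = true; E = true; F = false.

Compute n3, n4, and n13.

n1 = C XNOR B = false XNOR false = true
n2 = n1 OR E = true OR true = true
n3 = D AND E = true AND true = true
n4 = n2 XNOR E = true XNOR true = true
n5 = n2 AND F = true AND false = false
n6 = F OR n2 = false OR true = true
n7 = n5 AND A = false AND true = false
n8 = n1 OR n7 = true OR false = true
n10 = n6 OR n8 = true OR true = true
n13 = NOT n10 = NOT true = false

n3 = true; n4 = true; n13 = false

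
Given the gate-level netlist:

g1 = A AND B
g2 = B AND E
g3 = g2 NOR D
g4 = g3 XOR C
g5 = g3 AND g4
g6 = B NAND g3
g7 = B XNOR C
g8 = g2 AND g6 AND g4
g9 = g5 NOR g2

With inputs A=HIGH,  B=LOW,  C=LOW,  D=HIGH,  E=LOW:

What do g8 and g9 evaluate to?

g8 = LOW, g9 = HIGH

g2 = B AND E = LOW AND LOW = LOW
g3 = g2 NOR D = LOW NOR HIGH = LOW
g4 = g3 XOR C = LOW XOR LOW = LOW
g5 = g3 AND g4 = LOW AND LOW = LOW
g6 = B NAND g3 = LOW NAND LOW = HIGH
g8 = g2 AND g6 AND g4 = LOW AND HIGH AND LOW = LOW
g9 = g5 NOR g2 = LOW NOR LOW = HIGH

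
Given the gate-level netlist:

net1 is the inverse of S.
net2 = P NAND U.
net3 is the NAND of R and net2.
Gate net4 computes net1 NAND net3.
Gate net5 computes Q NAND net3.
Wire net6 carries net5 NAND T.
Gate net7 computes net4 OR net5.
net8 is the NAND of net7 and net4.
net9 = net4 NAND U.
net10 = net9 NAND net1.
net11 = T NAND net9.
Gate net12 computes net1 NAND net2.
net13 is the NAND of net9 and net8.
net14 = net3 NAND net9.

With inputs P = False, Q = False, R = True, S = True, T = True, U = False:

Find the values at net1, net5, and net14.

net1 = NOT S = NOT True = False
net2 = P NAND U = False NAND False = True
net3 = R NAND net2 = True NAND True = False
net4 = net1 NAND net3 = False NAND False = True
net5 = Q NAND net3 = False NAND False = True
net9 = net4 NAND U = True NAND False = True
net14 = net3 NAND net9 = False NAND True = True

net1 = False; net5 = True; net14 = True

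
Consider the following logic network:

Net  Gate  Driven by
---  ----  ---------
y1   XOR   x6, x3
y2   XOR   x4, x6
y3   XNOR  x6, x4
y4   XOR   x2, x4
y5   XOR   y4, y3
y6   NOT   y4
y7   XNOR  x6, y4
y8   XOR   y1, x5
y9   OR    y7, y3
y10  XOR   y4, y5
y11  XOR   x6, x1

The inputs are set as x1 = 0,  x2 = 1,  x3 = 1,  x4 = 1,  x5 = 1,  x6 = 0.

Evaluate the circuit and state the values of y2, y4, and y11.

y2 = x4 XOR x6 = 1 XOR 0 = 1
y4 = x2 XOR x4 = 1 XOR 1 = 0
y11 = x6 XOR x1 = 0 XOR 0 = 0

y2 = 1; y4 = 0; y11 = 0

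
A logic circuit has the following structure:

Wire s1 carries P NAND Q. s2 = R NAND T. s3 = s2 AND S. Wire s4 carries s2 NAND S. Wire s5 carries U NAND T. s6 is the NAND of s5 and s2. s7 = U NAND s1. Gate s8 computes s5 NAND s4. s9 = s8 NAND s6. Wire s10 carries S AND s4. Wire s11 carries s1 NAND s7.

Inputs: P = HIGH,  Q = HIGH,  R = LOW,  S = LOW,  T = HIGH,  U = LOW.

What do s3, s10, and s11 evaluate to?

s3 = LOW; s10 = LOW; s11 = HIGH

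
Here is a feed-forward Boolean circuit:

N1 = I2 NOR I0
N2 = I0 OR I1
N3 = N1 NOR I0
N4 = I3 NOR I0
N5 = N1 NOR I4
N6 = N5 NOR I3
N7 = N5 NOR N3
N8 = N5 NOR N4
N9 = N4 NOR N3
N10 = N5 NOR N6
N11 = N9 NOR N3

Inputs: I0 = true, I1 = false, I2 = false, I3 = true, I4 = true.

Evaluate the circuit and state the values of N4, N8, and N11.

N1 = I2 NOR I0 = false NOR true = false
N3 = N1 NOR I0 = false NOR true = false
N4 = I3 NOR I0 = true NOR true = false
N5 = N1 NOR I4 = false NOR true = false
N8 = N5 NOR N4 = false NOR false = true
N9 = N4 NOR N3 = false NOR false = true
N11 = N9 NOR N3 = true NOR false = false

N4 = false, N8 = true, N11 = false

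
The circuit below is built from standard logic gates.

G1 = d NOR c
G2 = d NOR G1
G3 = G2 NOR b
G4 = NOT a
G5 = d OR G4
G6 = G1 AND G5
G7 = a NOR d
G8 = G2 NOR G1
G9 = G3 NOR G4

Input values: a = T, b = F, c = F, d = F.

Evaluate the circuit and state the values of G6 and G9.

G6 = F; G9 = F

G1 = d NOR c = F NOR F = T
G2 = d NOR G1 = F NOR T = F
G3 = G2 NOR b = F NOR F = T
G4 = NOT a = NOT T = F
G5 = d OR G4 = F OR F = F
G6 = G1 AND G5 = T AND F = F
G9 = G3 NOR G4 = T NOR F = F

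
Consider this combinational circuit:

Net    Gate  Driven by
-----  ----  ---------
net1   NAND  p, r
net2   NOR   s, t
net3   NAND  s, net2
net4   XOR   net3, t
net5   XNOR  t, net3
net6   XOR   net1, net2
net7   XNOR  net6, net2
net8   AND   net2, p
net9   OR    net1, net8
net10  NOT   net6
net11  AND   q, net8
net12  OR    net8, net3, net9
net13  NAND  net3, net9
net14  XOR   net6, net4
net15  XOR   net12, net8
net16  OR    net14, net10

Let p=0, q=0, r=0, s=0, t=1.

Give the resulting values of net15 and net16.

net15 = 1, net16 = 1

net1 = p NAND r = 0 NAND 0 = 1
net2 = s NOR t = 0 NOR 1 = 0
net3 = s NAND net2 = 0 NAND 0 = 1
net4 = net3 XOR t = 1 XOR 1 = 0
net6 = net1 XOR net2 = 1 XOR 0 = 1
net8 = net2 AND p = 0 AND 0 = 0
net9 = net1 OR net8 = 1 OR 0 = 1
net10 = NOT net6 = NOT 1 = 0
net12 = net8 OR net3 OR net9 = 0 OR 1 OR 1 = 1
net14 = net6 XOR net4 = 1 XOR 0 = 1
net15 = net12 XOR net8 = 1 XOR 0 = 1
net16 = net14 OR net10 = 1 OR 0 = 1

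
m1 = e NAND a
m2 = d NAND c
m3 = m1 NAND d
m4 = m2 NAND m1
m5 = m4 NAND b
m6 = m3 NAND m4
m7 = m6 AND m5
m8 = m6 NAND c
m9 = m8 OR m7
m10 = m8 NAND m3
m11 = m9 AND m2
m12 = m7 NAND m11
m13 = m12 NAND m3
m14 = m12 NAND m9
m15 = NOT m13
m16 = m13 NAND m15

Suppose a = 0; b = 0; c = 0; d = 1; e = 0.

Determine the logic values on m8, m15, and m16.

m1 = e NAND a = 0 NAND 0 = 1
m2 = d NAND c = 1 NAND 0 = 1
m3 = m1 NAND d = 1 NAND 1 = 0
m4 = m2 NAND m1 = 1 NAND 1 = 0
m5 = m4 NAND b = 0 NAND 0 = 1
m6 = m3 NAND m4 = 0 NAND 0 = 1
m7 = m6 AND m5 = 1 AND 1 = 1
m8 = m6 NAND c = 1 NAND 0 = 1
m9 = m8 OR m7 = 1 OR 1 = 1
m11 = m9 AND m2 = 1 AND 1 = 1
m12 = m7 NAND m11 = 1 NAND 1 = 0
m13 = m12 NAND m3 = 0 NAND 0 = 1
m15 = NOT m13 = NOT 1 = 0
m16 = m13 NAND m15 = 1 NAND 0 = 1

m8 = 1; m15 = 0; m16 = 1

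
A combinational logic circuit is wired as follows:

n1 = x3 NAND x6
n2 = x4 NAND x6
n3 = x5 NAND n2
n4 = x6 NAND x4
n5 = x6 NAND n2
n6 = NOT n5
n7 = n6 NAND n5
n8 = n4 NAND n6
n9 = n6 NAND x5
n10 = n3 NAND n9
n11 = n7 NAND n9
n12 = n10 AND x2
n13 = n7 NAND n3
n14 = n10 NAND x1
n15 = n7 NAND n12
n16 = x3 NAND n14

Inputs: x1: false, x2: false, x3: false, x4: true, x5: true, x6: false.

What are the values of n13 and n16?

n13 = true, n16 = true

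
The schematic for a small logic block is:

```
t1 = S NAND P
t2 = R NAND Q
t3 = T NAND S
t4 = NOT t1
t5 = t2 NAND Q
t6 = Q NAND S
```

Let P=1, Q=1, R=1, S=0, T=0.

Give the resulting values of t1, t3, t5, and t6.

t1 = S NAND P = 0 NAND 1 = 1
t2 = R NAND Q = 1 NAND 1 = 0
t3 = T NAND S = 0 NAND 0 = 1
t5 = t2 NAND Q = 0 NAND 1 = 1
t6 = Q NAND S = 1 NAND 0 = 1

t1 = 1  t3 = 1  t5 = 1  t6 = 1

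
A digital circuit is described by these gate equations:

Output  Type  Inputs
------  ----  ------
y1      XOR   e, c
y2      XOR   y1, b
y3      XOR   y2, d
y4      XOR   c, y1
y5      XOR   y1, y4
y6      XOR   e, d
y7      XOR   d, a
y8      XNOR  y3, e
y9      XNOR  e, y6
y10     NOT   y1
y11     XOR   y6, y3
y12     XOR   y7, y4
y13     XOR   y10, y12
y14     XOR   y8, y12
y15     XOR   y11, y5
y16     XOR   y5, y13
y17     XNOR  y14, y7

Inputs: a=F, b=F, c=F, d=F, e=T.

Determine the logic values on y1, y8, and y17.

y1 = T  y8 = T  y17 = T

y1 = e XOR c = T XOR F = T
y2 = y1 XOR b = T XOR F = T
y3 = y2 XOR d = T XOR F = T
y4 = c XOR y1 = F XOR T = T
y7 = d XOR a = F XOR F = F
y8 = y3 XNOR e = T XNOR T = T
y12 = y7 XOR y4 = F XOR T = T
y14 = y8 XOR y12 = T XOR T = F
y17 = y14 XNOR y7 = F XNOR F = T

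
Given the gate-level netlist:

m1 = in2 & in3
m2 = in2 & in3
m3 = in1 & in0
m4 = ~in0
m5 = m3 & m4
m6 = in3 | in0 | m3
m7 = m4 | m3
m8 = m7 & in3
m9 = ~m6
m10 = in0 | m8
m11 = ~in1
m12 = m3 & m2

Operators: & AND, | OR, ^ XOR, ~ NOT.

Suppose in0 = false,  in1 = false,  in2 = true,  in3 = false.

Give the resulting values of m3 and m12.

m3 = false; m12 = false

m2 = in2 AND in3 = true AND false = false
m3 = in1 AND in0 = false AND false = false
m12 = m3 AND m2 = false AND false = false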